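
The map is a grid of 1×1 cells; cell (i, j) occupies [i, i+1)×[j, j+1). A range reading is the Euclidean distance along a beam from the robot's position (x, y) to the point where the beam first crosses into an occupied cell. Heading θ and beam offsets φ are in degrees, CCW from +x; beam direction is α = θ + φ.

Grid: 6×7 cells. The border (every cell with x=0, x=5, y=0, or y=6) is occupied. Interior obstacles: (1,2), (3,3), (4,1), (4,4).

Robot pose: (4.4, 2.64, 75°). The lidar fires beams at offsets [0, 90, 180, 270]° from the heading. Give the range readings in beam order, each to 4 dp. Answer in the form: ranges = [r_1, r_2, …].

ranges = [1.4080, 1.3909, 0.6626, 0.6212]

beam 1: φ=0°, α=75°
  dir = (cos 75°, sin 75°) = (0.2588, 0.9659); from cell (4,2)
  next x-line at t=2.3182, next y-line at t=0.3727; Δt_x=3.8637, Δt_y=1.0353
    y: enter (4,3) at t=0.3727
    y: enter (4,4) at t=1.4080 ← occupied
  → r_1 = 1.4080
beam 2: φ=90°, α=165°
  dir = (cos 165°, sin 165°) = (-0.9659, 0.2588); from cell (4,2)
  next x-line at t=0.4141, next y-line at t=1.3909; Δt_x=1.0353, Δt_y=3.8637
    x: enter (3,2) at t=0.4141
    y: enter (3,3) at t=1.3909 ← occupied
  → r_2 = 1.3909
beam 3: φ=180°, α=255°
  dir = (cos 255°, sin 255°) = (-0.2588, -0.9659); from cell (4,2)
  next x-line at t=1.5455, next y-line at t=0.6626; Δt_x=3.8637, Δt_y=1.0353
    y: enter (4,1) at t=0.6626 ← occupied
  → r_3 = 0.6626
beam 4: φ=270°, α=345°
  dir = (cos 345°, sin 345°) = (0.9659, -0.2588); from cell (4,2)
  next x-line at t=0.6212, next y-line at t=2.4728; Δt_x=1.0353, Δt_y=3.8637
    x: enter (5,2) at t=0.6212 ← occupied
  → r_4 = 0.6212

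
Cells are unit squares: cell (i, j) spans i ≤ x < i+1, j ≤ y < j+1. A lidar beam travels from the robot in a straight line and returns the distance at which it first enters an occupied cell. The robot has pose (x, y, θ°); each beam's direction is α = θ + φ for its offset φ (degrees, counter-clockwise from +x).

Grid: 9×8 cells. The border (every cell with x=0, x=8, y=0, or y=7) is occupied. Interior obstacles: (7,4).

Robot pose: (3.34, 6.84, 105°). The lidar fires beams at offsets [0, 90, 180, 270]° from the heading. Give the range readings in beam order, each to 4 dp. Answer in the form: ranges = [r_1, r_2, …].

ranges = [0.1656, 2.4225, 6.0460, 0.6182]

beam 1: φ=0°, α=105°
  dir = (cos 105°, sin 105°) = (-0.2588, 0.9659); from cell (3,6)
  next x-line at t=1.3137, next y-line at t=0.1656; Δt_x=3.8637, Δt_y=1.0353
    y: enter (3,7) at t=0.1656 ← occupied
  → r_1 = 0.1656
beam 2: φ=90°, α=195°
  dir = (cos 195°, sin 195°) = (-0.9659, -0.2588); from cell (3,6)
  next x-line at t=0.3520, next y-line at t=3.2455; Δt_x=1.0353, Δt_y=3.8637
    x: enter (2,6) at t=0.3520
    x: enter (1,6) at t=1.3873
    x: enter (0,6) at t=2.4225 ← occupied
  → r_2 = 2.4225
beam 3: φ=180°, α=285°
  dir = (cos 285°, sin 285°) = (0.2588, -0.9659); from cell (3,6)
  next x-line at t=2.5500, next y-line at t=0.8696; Δt_x=3.8637, Δt_y=1.0353
    y: enter (3,5) at t=0.8696
    y: enter (3,4) at t=1.9049
    x: enter (4,4) at t=2.5500
    y: enter (4,3) at t=2.9402
    y: enter (4,2) at t=3.9755
    y: enter (4,1) at t=5.0107
    y: enter (4,0) at t=6.0460 ← occupied
  → r_3 = 6.0460
beam 4: φ=270°, α=15°
  dir = (cos 15°, sin 15°) = (0.9659, 0.2588); from cell (3,6)
  next x-line at t=0.6833, next y-line at t=0.6182; Δt_x=1.0353, Δt_y=3.8637
    y: enter (3,7) at t=0.6182 ← occupied
  → r_4 = 0.6182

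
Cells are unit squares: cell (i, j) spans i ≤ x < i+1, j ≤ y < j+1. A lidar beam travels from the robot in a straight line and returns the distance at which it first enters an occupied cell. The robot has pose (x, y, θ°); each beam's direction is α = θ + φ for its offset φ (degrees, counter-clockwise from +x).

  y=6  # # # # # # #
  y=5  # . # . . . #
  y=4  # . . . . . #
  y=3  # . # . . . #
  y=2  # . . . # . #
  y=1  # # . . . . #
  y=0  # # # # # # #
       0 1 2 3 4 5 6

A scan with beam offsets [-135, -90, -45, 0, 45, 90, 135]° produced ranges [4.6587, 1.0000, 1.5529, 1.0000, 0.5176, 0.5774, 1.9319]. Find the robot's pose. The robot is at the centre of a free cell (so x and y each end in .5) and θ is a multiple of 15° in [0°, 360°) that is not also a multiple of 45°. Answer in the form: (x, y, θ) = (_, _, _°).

(x, y, θ) = (1.5, 4.5, 120°)

The pose lattice has 21·16 = 336 candidates. Test each by forward raycasting.
  (5.5, 3.5, 210°): beam 1 = 1.9319 ≠ 4.6587 ✗
  (3.5, 5.5, 240°): beam 1 = 0.5176 ≠ 4.6587 ✗
  (2.5, 2.5, 75°): beam 1 = 1.7321 ≠ 4.6587 ✗
  (2.5, 4.5, 255°): beam 1 = 0.5774 ≠ 4.6587 ✗
  …
  (1.5, 4.5, 120°): r_1=4.6587, r_2=1.0000, r_3=1.5529, r_4=1.0000, r_5=0.5176, r_6=0.5774, r_7=1.9319 — all match ✓
Only this pose fits every beam.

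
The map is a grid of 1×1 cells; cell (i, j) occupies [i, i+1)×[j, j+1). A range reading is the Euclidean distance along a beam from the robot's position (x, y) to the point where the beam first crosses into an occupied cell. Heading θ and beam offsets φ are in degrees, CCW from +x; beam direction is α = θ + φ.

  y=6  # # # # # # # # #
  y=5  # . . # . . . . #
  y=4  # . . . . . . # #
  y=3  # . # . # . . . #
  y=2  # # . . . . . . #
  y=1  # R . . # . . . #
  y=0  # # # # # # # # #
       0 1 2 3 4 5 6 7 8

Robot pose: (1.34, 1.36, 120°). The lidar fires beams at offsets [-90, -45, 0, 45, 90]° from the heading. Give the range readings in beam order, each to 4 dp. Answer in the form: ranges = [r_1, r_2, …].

ranges = [3.2800, 0.6626, 0.6800, 0.3520, 0.3926]

beam 1: φ=-90°, α=30°
  d=(0.8660,0.5000)  start (1,1)  tX=0.7621 tY=1.2800  stride 1/|dx|=1.1547 1/|dy|=2.0000
    cross x-line → (2,1), t=0.7621
    cross y-line → (2,2), t=1.2800
    cross x-line → (3,2), t=1.9168
    cross x-line → (4,2), t=3.0715
    cross y-line → (4,3), t=3.2800 (wall)
  → r_1 = 3.2800
beam 2: φ=-45°, α=75°
  d=(0.2588,0.9659)  start (1,1)  tX=2.5500 tY=0.6626  stride 1/|dx|=3.8637 1/|dy|=1.0353
    cross y-line → (1,2), t=0.6626 (wall)
  → r_2 = 0.6626
beam 3: φ=0°, α=120°
  d=(-0.5000,0.8660)  start (1,1)  tX=0.6800 tY=0.7390  stride 1/|dx|=2.0000 1/|dy|=1.1547
    cross x-line → (0,1), t=0.6800 (wall)
  → r_3 = 0.6800
beam 4: φ=45°, α=165°
  d=(-0.9659,0.2588)  start (1,1)  tX=0.3520 tY=2.4728  stride 1/|dx|=1.0353 1/|dy|=3.8637
    cross x-line → (0,1), t=0.3520 (wall)
  → r_4 = 0.3520
beam 5: φ=90°, α=210°
  d=(-0.8660,-0.5000)  start (1,1)  tX=0.3926 tY=0.7200  stride 1/|dx|=1.1547 1/|dy|=2.0000
    cross x-line → (0,1), t=0.3926 (wall)
  → r_5 = 0.3926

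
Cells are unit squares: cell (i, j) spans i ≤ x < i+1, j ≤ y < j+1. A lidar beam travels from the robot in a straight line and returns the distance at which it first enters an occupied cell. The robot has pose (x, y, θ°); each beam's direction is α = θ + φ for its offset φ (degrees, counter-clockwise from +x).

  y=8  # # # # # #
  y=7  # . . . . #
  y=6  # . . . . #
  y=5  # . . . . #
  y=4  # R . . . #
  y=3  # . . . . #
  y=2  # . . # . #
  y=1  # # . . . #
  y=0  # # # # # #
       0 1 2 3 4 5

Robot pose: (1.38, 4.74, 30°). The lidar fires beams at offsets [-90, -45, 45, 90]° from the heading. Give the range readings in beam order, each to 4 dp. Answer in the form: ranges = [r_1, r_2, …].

beam 1: φ=-90°, α=300°
  direction (0.5000, -0.8660); cell (1,4); t to first gridline: x 1.2400, y 0.8545 (then +2.0000 / +1.1547)
    (1,3) via y @ 0.8545
    (2,3) via x @ 1.2400
    (2,2) via y @ 2.0092
    (2,1) via y @ 3.1639
    (3,1) via x @ 3.2400
    (3,0) via y @ 4.3186  # hit
  → r_1 = 4.3186
beam 2: φ=-45°, α=345°
  direction (0.9659, -0.2588); cell (1,4); t to first gridline: x 0.6419, y 2.8591 (then +1.0353 / +3.8637)
    (2,4) via x @ 0.6419
    (3,4) via x @ 1.6771
    (4,4) via x @ 2.7124
    (4,3) via y @ 2.8591
    (5,3) via x @ 3.7477  # hit
  → r_2 = 3.7477
beam 3: φ=45°, α=75°
  direction (0.2588, 0.9659); cell (1,4); t to first gridline: x 2.3955, y 0.2692 (then +3.8637 / +1.0353)
    (1,5) via y @ 0.2692
    (1,6) via y @ 1.3044
    (1,7) via y @ 2.3397
    (2,7) via x @ 2.3955
    (2,8) via y @ 3.3750  # hit
  → r_3 = 3.3750
beam 4: φ=90°, α=120°
  direction (-0.5000, 0.8660); cell (1,4); t to first gridline: x 0.7600, y 0.3002 (then +2.0000 / +1.1547)
    (1,5) via y @ 0.3002
    (0,5) via x @ 0.7600  # hit
  → r_4 = 0.7600

ranges = [4.3186, 3.7477, 3.3750, 0.7600]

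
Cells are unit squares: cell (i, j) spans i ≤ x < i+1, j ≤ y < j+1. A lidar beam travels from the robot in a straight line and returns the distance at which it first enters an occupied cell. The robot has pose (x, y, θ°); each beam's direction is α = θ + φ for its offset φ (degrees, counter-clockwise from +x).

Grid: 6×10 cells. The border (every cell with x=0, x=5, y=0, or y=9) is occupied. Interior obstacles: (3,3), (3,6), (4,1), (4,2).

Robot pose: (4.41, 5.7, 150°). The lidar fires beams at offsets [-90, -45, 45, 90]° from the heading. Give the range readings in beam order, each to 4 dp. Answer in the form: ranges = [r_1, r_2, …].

beam 1: φ=-90°, α=60°
  dir = (cos 60°, sin 60°) = (0.5000, 0.8660); from cell (4,5)
  next x-line at t=1.1800, next y-line at t=0.3464; Δt_x=2.0000, Δt_y=1.1547
    y: enter (4,6) at t=0.3464
    x: enter (5,6) at t=1.1800 ← occupied
  → r_1 = 1.1800
beam 2: φ=-45°, α=105°
  dir = (cos 105°, sin 105°) = (-0.2588, 0.9659); from cell (4,5)
  next x-line at t=1.5841, next y-line at t=0.3106; Δt_x=3.8637, Δt_y=1.0353
    y: enter (4,6) at t=0.3106
    y: enter (4,7) at t=1.3459
    x: enter (3,7) at t=1.5841
    y: enter (3,8) at t=2.3811
    y: enter (3,9) at t=3.4164 ← occupied
  → r_2 = 3.4164
beam 3: φ=45°, α=195°
  dir = (cos 195°, sin 195°) = (-0.9659, -0.2588); from cell (4,5)
  next x-line at t=0.4245, next y-line at t=2.7046; Δt_x=1.0353, Δt_y=3.8637
    x: enter (3,5) at t=0.4245
    x: enter (2,5) at t=1.4597
    x: enter (1,5) at t=2.4950
    y: enter (1,4) at t=2.7046
    x: enter (0,4) at t=3.5303 ← occupied
  → r_3 = 3.5303
beam 4: φ=90°, α=240°
  dir = (cos 240°, sin 240°) = (-0.5000, -0.8660); from cell (4,5)
  next x-line at t=0.8200, next y-line at t=0.8083; Δt_x=2.0000, Δt_y=1.1547
    y: enter (4,4) at t=0.8083
    x: enter (3,4) at t=0.8200
    y: enter (3,3) at t=1.9630 ← occupied
  → r_4 = 1.9630

ranges = [1.1800, 3.4164, 3.5303, 1.9630]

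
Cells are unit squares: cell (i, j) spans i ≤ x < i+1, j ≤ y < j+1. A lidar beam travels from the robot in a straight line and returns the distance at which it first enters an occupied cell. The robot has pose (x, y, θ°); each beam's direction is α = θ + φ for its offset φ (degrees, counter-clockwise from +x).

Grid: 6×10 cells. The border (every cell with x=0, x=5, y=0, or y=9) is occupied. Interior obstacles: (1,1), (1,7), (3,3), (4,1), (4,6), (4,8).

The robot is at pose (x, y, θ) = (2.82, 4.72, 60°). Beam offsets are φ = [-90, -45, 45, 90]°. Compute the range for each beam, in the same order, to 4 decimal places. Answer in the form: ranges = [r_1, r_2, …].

beam 1: φ=-90°, α=330°
  d=(0.8660,-0.5000)  start (2,4)  tX=0.2078 tY=1.4400  stride 1/|dx|=1.1547 1/|dy|=2.0000
    cross x-line → (3,4), t=0.2078
    cross x-line → (4,4), t=1.3625
    cross y-line → (4,3), t=1.4400
    cross x-line → (5,3), t=2.5172 (wall)
  → r_1 = 2.5172
beam 2: φ=-45°, α=15°
  d=(0.9659,0.2588)  start (2,4)  tX=0.1863 tY=1.0818  stride 1/|dx|=1.0353 1/|dy|=3.8637
    cross x-line → (3,4), t=0.1863
    cross y-line → (3,5), t=1.0818
    cross x-line → (4,5), t=1.2216
    cross x-line → (5,5), t=2.2569 (wall)
  → r_2 = 2.2569
beam 3: φ=45°, α=105°
  d=(-0.2588,0.9659)  start (2,4)  tX=3.1682 tY=0.2899  stride 1/|dx|=3.8637 1/|dy|=1.0353
    cross y-line → (2,5), t=0.2899
    cross y-line → (2,6), t=1.3252
    cross y-line → (2,7), t=2.3604
    cross x-line → (1,7), t=3.1682 (wall)
  → r_3 = 3.1682
beam 4: φ=90°, α=150°
  d=(-0.8660,0.5000)  start (2,4)  tX=0.9469 tY=0.5600  stride 1/|dx|=1.1547 1/|dy|=2.0000
    cross y-line → (2,5), t=0.5600
    cross x-line → (1,5), t=0.9469
    cross x-line → (0,5), t=2.1016 (wall)
  → r_4 = 2.1016

ranges = [2.5172, 2.2569, 3.1682, 2.1016]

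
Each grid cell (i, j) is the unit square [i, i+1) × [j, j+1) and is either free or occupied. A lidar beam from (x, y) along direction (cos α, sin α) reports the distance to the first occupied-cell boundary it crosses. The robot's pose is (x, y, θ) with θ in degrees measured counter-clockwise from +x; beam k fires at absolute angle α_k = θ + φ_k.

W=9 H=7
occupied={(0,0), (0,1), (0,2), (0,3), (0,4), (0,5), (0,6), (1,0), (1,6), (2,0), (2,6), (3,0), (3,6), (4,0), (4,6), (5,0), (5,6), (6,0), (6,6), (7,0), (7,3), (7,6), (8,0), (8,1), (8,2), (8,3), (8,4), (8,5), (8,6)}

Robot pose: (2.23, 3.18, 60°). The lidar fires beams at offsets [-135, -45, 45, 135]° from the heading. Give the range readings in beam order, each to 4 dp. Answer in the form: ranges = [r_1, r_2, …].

beam 1: φ=-135°, α=285°
  d=(0.2588,-0.9659)  start (2,3)  tX=2.9751 tY=0.1863  stride 1/|dx|=3.8637 1/|dy|=1.0353
    cross y-line → (2,2), t=0.1863
    cross y-line → (2,1), t=1.2216
    cross y-line → (2,0), t=2.2569 (wall)
  → r_1 = 2.2569
beam 2: φ=-45°, α=15°
  d=(0.9659,0.2588)  start (2,3)  tX=0.7972 tY=3.1682  stride 1/|dx|=1.0353 1/|dy|=3.8637
    cross x-line → (3,3), t=0.7972
    cross x-line → (4,3), t=1.8324
    cross x-line → (5,3), t=2.8677
    cross y-line → (5,4), t=3.1682
    cross x-line → (6,4), t=3.9030
    cross x-line → (7,4), t=4.9383
    cross x-line → (8,4), t=5.9735 (wall)
  → r_2 = 5.9735
beam 3: φ=45°, α=105°
  d=(-0.2588,0.9659)  start (2,3)  tX=0.8887 tY=0.8489  stride 1/|dx|=3.8637 1/|dy|=1.0353
    cross y-line → (2,4), t=0.8489
    cross x-line → (1,4), t=0.8887
    cross y-line → (1,5), t=1.8842
    cross y-line → (1,6), t=2.9195 (wall)
  → r_3 = 2.9195
beam 4: φ=135°, α=195°
  d=(-0.9659,-0.2588)  start (2,3)  tX=0.2381 tY=0.6955  stride 1/|dx|=1.0353 1/|dy|=3.8637
    cross x-line → (1,3), t=0.2381
    cross y-line → (1,2), t=0.6955
    cross x-line → (0,2), t=1.2734 (wall)
  → r_4 = 1.2734

ranges = [2.2569, 5.9735, 2.9195, 1.2734]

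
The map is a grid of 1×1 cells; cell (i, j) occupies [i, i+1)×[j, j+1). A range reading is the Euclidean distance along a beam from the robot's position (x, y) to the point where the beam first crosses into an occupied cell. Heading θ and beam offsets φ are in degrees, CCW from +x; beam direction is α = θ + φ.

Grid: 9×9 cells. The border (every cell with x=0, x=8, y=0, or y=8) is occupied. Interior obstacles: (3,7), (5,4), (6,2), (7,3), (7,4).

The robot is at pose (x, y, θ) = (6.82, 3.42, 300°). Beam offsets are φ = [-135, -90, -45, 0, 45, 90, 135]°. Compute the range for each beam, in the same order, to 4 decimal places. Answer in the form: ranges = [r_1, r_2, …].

ranges = [6.0253, 0.8400, 0.4348, 0.3600, 0.1863, 0.2078, 0.6955]

beam 1: φ=-135°, α=165°
  dir = (cos 165°, sin 165°) = (-0.9659, 0.2588); from cell (6,3)
  next x-line at t=0.8489, next y-line at t=2.2409; Δt_x=1.0353, Δt_y=3.8637
    x: enter (5,3) at t=0.8489
    x: enter (4,3) at t=1.8842
    y: enter (4,4) at t=2.2409
    x: enter (3,4) at t=2.9195
    x: enter (2,4) at t=3.9548
    x: enter (1,4) at t=4.9900
    x: enter (0,4) at t=6.0253 ← occupied
  → r_1 = 6.0253
beam 2: φ=-90°, α=210°
  dir = (cos 210°, sin 210°) = (-0.8660, -0.5000); from cell (6,3)
  next x-line at t=0.9469, next y-line at t=0.8400; Δt_x=1.1547, Δt_y=2.0000
    y: enter (6,2) at t=0.8400 ← occupied
  → r_2 = 0.8400
beam 3: φ=-45°, α=255°
  dir = (cos 255°, sin 255°) = (-0.2588, -0.9659); from cell (6,3)
  next x-line at t=3.1682, next y-line at t=0.4348; Δt_x=3.8637, Δt_y=1.0353
    y: enter (6,2) at t=0.4348 ← occupied
  → r_3 = 0.4348
beam 4: φ=0°, α=300°
  dir = (cos 300°, sin 300°) = (0.5000, -0.8660); from cell (6,3)
  next x-line at t=0.3600, next y-line at t=0.4850; Δt_x=2.0000, Δt_y=1.1547
    x: enter (7,3) at t=0.3600 ← occupied
  → r_4 = 0.3600
beam 5: φ=45°, α=345°
  dir = (cos 345°, sin 345°) = (0.9659, -0.2588); from cell (6,3)
  next x-line at t=0.1863, next y-line at t=1.6228; Δt_x=1.0353, Δt_y=3.8637
    x: enter (7,3) at t=0.1863 ← occupied
  → r_5 = 0.1863
beam 6: φ=90°, α=30°
  dir = (cos 30°, sin 30°) = (0.8660, 0.5000); from cell (6,3)
  next x-line at t=0.2078, next y-line at t=1.1600; Δt_x=1.1547, Δt_y=2.0000
    x: enter (7,3) at t=0.2078 ← occupied
  → r_6 = 0.2078
beam 7: φ=135°, α=75°
  dir = (cos 75°, sin 75°) = (0.2588, 0.9659); from cell (6,3)
  next x-line at t=0.6955, next y-line at t=0.6005; Δt_x=3.8637, Δt_y=1.0353
    y: enter (6,4) at t=0.6005
    x: enter (7,4) at t=0.6955 ← occupied
  → r_7 = 0.6955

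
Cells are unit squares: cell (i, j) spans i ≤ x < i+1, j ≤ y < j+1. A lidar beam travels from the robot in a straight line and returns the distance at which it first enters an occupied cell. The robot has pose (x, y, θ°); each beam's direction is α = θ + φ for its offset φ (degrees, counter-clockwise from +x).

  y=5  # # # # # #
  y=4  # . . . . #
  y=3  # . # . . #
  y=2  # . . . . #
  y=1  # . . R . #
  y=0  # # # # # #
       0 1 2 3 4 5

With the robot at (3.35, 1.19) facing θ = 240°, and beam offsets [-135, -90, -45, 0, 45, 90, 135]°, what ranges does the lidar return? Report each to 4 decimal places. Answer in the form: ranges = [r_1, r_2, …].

ranges = [1.8738, 2.7135, 0.7341, 0.2194, 0.1967, 0.3800, 1.7082]

beam 1: φ=-135°, α=105°
  direction (-0.2588, 0.9659); cell (3,1); t to first gridline: x 1.3523, y 0.8386 (then +3.8637 / +1.0353)
    (3,2) via y @ 0.8386
    (2,2) via x @ 1.3523
    (2,3) via y @ 1.8738  # hit
  → r_1 = 1.8738
beam 2: φ=-90°, α=150°
  direction (-0.8660, 0.5000); cell (3,1); t to first gridline: x 0.4041, y 1.6200 (then +1.1547 / +2.0000)
    (2,1) via x @ 0.4041
    (1,1) via x @ 1.5588
    (1,2) via y @ 1.6200
    (0,2) via x @ 2.7135  # hit
  → r_2 = 2.7135
beam 3: φ=-45°, α=195°
  direction (-0.9659, -0.2588); cell (3,1); t to first gridline: x 0.3623, y 0.7341 (then +1.0353 / +3.8637)
    (2,1) via x @ 0.3623
    (2,0) via y @ 0.7341  # hit
  → r_3 = 0.7341
beam 4: φ=0°, α=240°
  direction (-0.5000, -0.8660); cell (3,1); t to first gridline: x 0.7000, y 0.2194 (then +2.0000 / +1.1547)
    (3,0) via y @ 0.2194  # hit
  → r_4 = 0.2194
beam 5: φ=45°, α=285°
  direction (0.2588, -0.9659); cell (3,1); t to first gridline: x 2.5114, y 0.1967 (then +3.8637 / +1.0353)
    (3,0) via y @ 0.1967  # hit
  → r_5 = 0.1967
beam 6: φ=90°, α=330°
  direction (0.8660, -0.5000); cell (3,1); t to first gridline: x 0.7506, y 0.3800 (then +1.1547 / +2.0000)
    (3,0) via y @ 0.3800  # hit
  → r_6 = 0.3800
beam 7: φ=135°, α=15°
  direction (0.9659, 0.2588); cell (3,1); t to first gridline: x 0.6729, y 3.1296 (then +1.0353 / +3.8637)
    (4,1) via x @ 0.6729
    (5,1) via x @ 1.7082  # hit
  → r_7 = 1.7082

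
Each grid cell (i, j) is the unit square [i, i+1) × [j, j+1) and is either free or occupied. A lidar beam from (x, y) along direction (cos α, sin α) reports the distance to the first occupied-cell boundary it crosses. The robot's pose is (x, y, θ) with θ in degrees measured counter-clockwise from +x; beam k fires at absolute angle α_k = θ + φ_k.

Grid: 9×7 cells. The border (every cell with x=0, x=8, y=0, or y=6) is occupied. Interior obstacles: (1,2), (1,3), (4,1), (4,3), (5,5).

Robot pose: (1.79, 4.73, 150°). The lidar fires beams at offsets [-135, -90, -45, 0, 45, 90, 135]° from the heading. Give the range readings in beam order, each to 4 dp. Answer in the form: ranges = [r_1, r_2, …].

beam 1: φ=-135°, α=15°
  direction (0.9659, 0.2588); cell (1,4); t to first gridline: x 0.2174, y 1.0432 (then +1.0353 / +3.8637)
    (2,4) via x @ 0.2174
    (2,5) via y @ 1.0432
    (3,5) via x @ 1.2527
    (4,5) via x @ 2.2880
    (5,5) via x @ 3.3232  # hit
  → r_1 = 3.3232
beam 2: φ=-90°, α=60°
  direction (0.5000, 0.8660); cell (1,4); t to first gridline: x 0.4200, y 0.3118 (then +2.0000 / +1.1547)
    (1,5) via y @ 0.3118
    (2,5) via x @ 0.4200
    (2,6) via y @ 1.4665  # hit
  → r_2 = 1.4665
beam 3: φ=-45°, α=105°
  direction (-0.2588, 0.9659); cell (1,4); t to first gridline: x 3.0523, y 0.2795 (then +3.8637 / +1.0353)
    (1,5) via y @ 0.2795
    (1,6) via y @ 1.3148  # hit
  → r_3 = 1.3148
beam 4: φ=0°, α=150°
  direction (-0.8660, 0.5000); cell (1,4); t to first gridline: x 0.9122, y 0.5400 (then +1.1547 / +2.0000)
    (1,5) via y @ 0.5400
    (0,5) via x @ 0.9122  # hit
  → r_4 = 0.9122
beam 5: φ=45°, α=195°
  direction (-0.9659, -0.2588); cell (1,4); t to first gridline: x 0.8179, y 2.8205 (then +1.0353 / +3.8637)
    (0,4) via x @ 0.8179  # hit
  → r_5 = 0.8179
beam 6: φ=90°, α=240°
  direction (-0.5000, -0.8660); cell (1,4); t to first gridline: x 1.5800, y 0.8429 (then +2.0000 / +1.1547)
    (1,3) via y @ 0.8429  # hit
  → r_6 = 0.8429
beam 7: φ=135°, α=285°
  direction (0.2588, -0.9659); cell (1,4); t to first gridline: x 0.8114, y 0.7558 (then +3.8637 / +1.0353)
    (1,3) via y @ 0.7558  # hit
  → r_7 = 0.7558

ranges = [3.3232, 1.4665, 1.3148, 0.9122, 0.8179, 0.8429, 0.7558]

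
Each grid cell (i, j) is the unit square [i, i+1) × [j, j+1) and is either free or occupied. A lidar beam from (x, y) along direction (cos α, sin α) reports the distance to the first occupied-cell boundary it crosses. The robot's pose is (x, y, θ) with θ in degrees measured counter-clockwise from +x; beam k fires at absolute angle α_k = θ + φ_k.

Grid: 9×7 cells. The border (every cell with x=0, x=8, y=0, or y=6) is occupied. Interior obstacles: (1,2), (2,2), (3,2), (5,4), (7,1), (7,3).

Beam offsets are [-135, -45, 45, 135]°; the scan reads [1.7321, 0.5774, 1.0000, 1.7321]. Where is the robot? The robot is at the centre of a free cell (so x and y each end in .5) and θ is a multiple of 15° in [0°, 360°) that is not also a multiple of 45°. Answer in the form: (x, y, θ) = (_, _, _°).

(x, y, θ) = (6.5, 4.5, 255°)

The pose lattice has 29·16 = 464 candidates. Test each by forward raycasting.
  (1.5, 3.5, 300°): beam 1 = 0.5176 ≠ 1.7321 ✗
  (3.5, 3.5, 330°): beam 1 = 1.9319 ≠ 1.7321 ✗
  (3.5, 4.5, 150°): beam 1 = 1.5529 ≠ 1.7321 ✗
  (7.5, 5.5, 105°): beam 1 = 0.5774 ≠ 1.7321 ✗
  …
  (6.5, 4.5, 255°): r_1=1.7321, r_2=0.5774, r_3=1.0000, r_4=1.7321 — all match ✓
No second candidate reproduces the full scan.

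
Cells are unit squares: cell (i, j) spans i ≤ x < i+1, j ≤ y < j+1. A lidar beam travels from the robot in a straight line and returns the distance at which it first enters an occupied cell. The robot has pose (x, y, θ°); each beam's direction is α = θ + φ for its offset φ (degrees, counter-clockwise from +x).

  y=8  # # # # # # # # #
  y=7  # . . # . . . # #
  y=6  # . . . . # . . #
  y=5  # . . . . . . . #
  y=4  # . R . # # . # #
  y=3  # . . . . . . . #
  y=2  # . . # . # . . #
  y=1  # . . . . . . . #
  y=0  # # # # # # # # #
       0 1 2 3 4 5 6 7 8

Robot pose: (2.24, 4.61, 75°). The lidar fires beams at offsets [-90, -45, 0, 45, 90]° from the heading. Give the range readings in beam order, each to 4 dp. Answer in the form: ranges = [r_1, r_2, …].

ranges = [1.8221, 3.1870, 2.9364, 2.4800, 1.2837]

beam 1: φ=-90°, α=345°
  direction (0.9659, -0.2588); cell (2,4); t to first gridline: x 0.7868, y 2.3569 (then +1.0353 / +3.8637)
    (3,4) via x @ 0.7868
    (4,4) via x @ 1.8221  # hit
  → r_1 = 1.8221
beam 2: φ=-45°, α=30°
  direction (0.8660, 0.5000); cell (2,4); t to first gridline: x 0.8776, y 0.7800 (then +1.1547 / +2.0000)
    (2,5) via y @ 0.7800
    (3,5) via x @ 0.8776
    (4,5) via x @ 2.0323
    (4,6) via y @ 2.7800
    (5,6) via x @ 3.1870  # hit
  → r_2 = 3.1870
beam 3: φ=0°, α=75°
  direction (0.2588, 0.9659); cell (2,4); t to first gridline: x 2.9364, y 0.4038 (then +3.8637 / +1.0353)
    (2,5) via y @ 0.4038
    (2,6) via y @ 1.4390
    (2,7) via y @ 2.4743
    (3,7) via x @ 2.9364  # hit
  → r_3 = 2.9364
beam 4: φ=45°, α=120°
  direction (-0.5000, 0.8660); cell (2,4); t to first gridline: x 0.4800, y 0.4503 (then +2.0000 / +1.1547)
    (2,5) via y @ 0.4503
    (1,5) via x @ 0.4800
    (1,6) via y @ 1.6050
    (0,6) via x @ 2.4800  # hit
  → r_4 = 2.4800
beam 5: φ=90°, α=165°
  direction (-0.9659, 0.2588); cell (2,4); t to first gridline: x 0.2485, y 1.5068 (then +1.0353 / +3.8637)
    (1,4) via x @ 0.2485
    (0,4) via x @ 1.2837  # hit
  → r_5 = 1.2837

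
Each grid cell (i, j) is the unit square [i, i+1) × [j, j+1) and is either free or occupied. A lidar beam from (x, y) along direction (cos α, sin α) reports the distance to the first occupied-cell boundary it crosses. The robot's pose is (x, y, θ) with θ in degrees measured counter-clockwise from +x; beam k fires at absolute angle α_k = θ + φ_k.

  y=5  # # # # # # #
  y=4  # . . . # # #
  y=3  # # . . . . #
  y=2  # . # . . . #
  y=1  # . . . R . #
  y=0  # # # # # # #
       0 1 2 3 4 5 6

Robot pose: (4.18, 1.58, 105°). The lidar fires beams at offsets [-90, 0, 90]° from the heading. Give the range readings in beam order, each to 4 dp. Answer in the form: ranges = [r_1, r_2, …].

beam 1: φ=-90°, α=15°
  d=(0.9659,0.2588)  start (4,1)  tX=0.8489 tY=1.6228  stride 1/|dx|=1.0353 1/|dy|=3.8637
    cross x-line → (5,1), t=0.8489
    cross y-line → (5,2), t=1.6228
    cross x-line → (6,2), t=1.8842 (wall)
  → r_1 = 1.8842
beam 2: φ=0°, α=105°
  d=(-0.2588,0.9659)  start (4,1)  tX=0.6955 tY=0.4348  stride 1/|dx|=3.8637 1/|dy|=1.0353
    cross y-line → (4,2), t=0.4348
    cross x-line → (3,2), t=0.6955
    cross y-line → (3,3), t=1.4701
    cross y-line → (3,4), t=2.5054
    cross y-line → (3,5), t=3.5406 (wall)
  → r_2 = 3.5406
beam 3: φ=90°, α=195°
  d=(-0.9659,-0.2588)  start (4,1)  tX=0.1863 tY=2.2409  stride 1/|dx|=1.0353 1/|dy|=3.8637
    cross x-line → (3,1), t=0.1863
    cross x-line → (2,1), t=1.2216
    cross y-line → (2,0), t=2.2409 (wall)
  → r_3 = 2.2409

ranges = [1.8842, 3.5406, 2.2409]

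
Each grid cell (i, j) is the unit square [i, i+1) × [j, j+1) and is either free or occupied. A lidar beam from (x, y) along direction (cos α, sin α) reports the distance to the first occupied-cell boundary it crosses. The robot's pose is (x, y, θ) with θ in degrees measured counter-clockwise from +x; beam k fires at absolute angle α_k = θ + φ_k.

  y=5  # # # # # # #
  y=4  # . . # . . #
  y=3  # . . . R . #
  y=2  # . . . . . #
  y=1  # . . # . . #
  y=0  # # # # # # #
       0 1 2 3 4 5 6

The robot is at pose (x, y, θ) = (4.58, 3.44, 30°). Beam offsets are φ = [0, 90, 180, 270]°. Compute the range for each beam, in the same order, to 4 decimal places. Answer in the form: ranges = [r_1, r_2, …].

ranges = [1.6397, 1.1600, 4.1338, 2.8175]

beam 1: φ=0°, α=30°
  cosα=0.8660 sinα=0.5000 | (4,3) | tMaxX 0.4850 tMaxY 1.1200 | tΔX 1.1547 tΔY 2.0000
    t=0.4850 [x] (5,3)
    t=1.1200 [y] (5,4)
    t=1.6397 [x] (6,4) — stop
  → r_1 = 1.6397
beam 2: φ=90°, α=120°
  cosα=-0.5000 sinα=0.8660 | (4,3) | tMaxX 1.1600 tMaxY 0.6466 | tΔX 2.0000 tΔY 1.1547
    t=0.6466 [y] (4,4)
    t=1.1600 [x] (3,4) — stop
  → r_2 = 1.1600
beam 3: φ=180°, α=210°
  cosα=-0.8660 sinα=-0.5000 | (4,3) | tMaxX 0.6697 tMaxY 0.8800 | tΔX 1.1547 tΔY 2.0000
    t=0.6697 [x] (3,3)
    t=0.8800 [y] (3,2)
    t=1.8244 [x] (2,2)
    t=2.8800 [y] (2,1)
    t=2.9791 [x] (1,1)
    t=4.1338 [x] (0,1) — stop
  → r_3 = 4.1338
beam 4: φ=270°, α=300°
  cosα=0.5000 sinα=-0.8660 | (4,3) | tMaxX 0.8400 tMaxY 0.5081 | tΔX 2.0000 tΔY 1.1547
    t=0.5081 [y] (4,2)
    t=0.8400 [x] (5,2)
    t=1.6628 [y] (5,1)
    t=2.8175 [y] (5,0) — stop
  → r_4 = 2.8175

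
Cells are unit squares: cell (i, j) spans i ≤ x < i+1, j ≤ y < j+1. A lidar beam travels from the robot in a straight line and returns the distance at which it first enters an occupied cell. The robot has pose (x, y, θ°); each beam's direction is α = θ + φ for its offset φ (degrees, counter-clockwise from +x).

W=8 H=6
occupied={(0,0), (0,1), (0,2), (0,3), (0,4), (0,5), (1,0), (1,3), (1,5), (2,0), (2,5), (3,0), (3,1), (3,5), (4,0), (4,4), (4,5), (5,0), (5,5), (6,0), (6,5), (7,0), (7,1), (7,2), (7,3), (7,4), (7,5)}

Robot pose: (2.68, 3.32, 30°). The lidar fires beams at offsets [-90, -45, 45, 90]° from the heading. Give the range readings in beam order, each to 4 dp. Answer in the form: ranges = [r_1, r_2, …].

ranges = [1.5242, 4.4724, 1.7393, 1.9399]

beam 1: φ=-90°, α=300°
  direction (0.5000, -0.8660); cell (2,3); t to first gridline: x 0.6400, y 0.3695 (then +2.0000 / +1.1547)
    (2,2) via y @ 0.3695
    (3,2) via x @ 0.6400
    (3,1) via y @ 1.5242  # hit
  → r_1 = 1.5242
beam 2: φ=-45°, α=345°
  direction (0.9659, -0.2588); cell (2,3); t to first gridline: x 0.3313, y 1.2364 (then +1.0353 / +3.8637)
    (3,3) via x @ 0.3313
    (3,2) via y @ 1.2364
    (4,2) via x @ 1.3666
    (5,2) via x @ 2.4018
    (6,2) via x @ 3.4371
    (7,2) via x @ 4.4724  # hit
  → r_2 = 4.4724
beam 3: φ=45°, α=75°
  direction (0.2588, 0.9659); cell (2,3); t to first gridline: x 1.2364, y 0.7040 (then +3.8637 / +1.0353)
    (2,4) via y @ 0.7040
    (3,4) via x @ 1.2364
    (3,5) via y @ 1.7393  # hit
  → r_3 = 1.7393
beam 4: φ=90°, α=120°
  direction (-0.5000, 0.8660); cell (2,3); t to first gridline: x 1.3600, y 0.7852 (then +2.0000 / +1.1547)
    (2,4) via y @ 0.7852
    (1,4) via x @ 1.3600
    (1,5) via y @ 1.9399  # hit
  → r_4 = 1.9399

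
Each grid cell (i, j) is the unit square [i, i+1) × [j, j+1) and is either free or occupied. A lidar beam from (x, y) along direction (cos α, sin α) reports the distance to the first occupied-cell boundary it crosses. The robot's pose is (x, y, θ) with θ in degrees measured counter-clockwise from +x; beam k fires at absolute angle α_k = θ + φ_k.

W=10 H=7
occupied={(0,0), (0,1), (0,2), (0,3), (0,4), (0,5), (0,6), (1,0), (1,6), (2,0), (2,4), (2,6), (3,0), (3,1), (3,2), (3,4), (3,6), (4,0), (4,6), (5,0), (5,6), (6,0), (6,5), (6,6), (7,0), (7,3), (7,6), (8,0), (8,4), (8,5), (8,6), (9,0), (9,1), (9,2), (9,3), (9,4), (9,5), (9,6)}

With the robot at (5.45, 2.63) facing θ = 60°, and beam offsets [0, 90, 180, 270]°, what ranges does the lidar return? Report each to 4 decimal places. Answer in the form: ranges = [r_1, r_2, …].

ranges = [2.7366, 2.7400, 1.8822, 3.2600]

beam 1: φ=0°, α=60°
  d=(0.5000,0.8660)  start (5,2)  tX=1.1000 tY=0.4272  stride 1/|dx|=2.0000 1/|dy|=1.1547
    cross y-line → (5,3), t=0.4272
    cross x-line → (6,3), t=1.1000
    cross y-line → (6,4), t=1.5819
    cross y-line → (6,5), t=2.7366 (wall)
  → r_1 = 2.7366
beam 2: φ=90°, α=150°
  d=(-0.8660,0.5000)  start (5,2)  tX=0.5196 tY=0.7400  stride 1/|dx|=1.1547 1/|dy|=2.0000
    cross x-line → (4,2), t=0.5196
    cross y-line → (4,3), t=0.7400
    cross x-line → (3,3), t=1.6743
    cross y-line → (3,4), t=2.7400 (wall)
  → r_2 = 2.7400
beam 3: φ=180°, α=240°
  d=(-0.5000,-0.8660)  start (5,2)  tX=0.9000 tY=0.7275  stride 1/|dx|=2.0000 1/|dy|=1.1547
    cross y-line → (5,1), t=0.7275
    cross x-line → (4,1), t=0.9000
    cross y-line → (4,0), t=1.8822 (wall)
  → r_3 = 1.8822
beam 4: φ=270°, α=330°
  d=(0.8660,-0.5000)  start (5,2)  tX=0.6351 tY=1.2600  stride 1/|dx|=1.1547 1/|dy|=2.0000
    cross x-line → (6,2), t=0.6351
    cross y-line → (6,1), t=1.2600
    cross x-line → (7,1), t=1.7898
    cross x-line → (8,1), t=2.9445
    cross y-line → (8,0), t=3.2600 (wall)
  → r_4 = 3.2600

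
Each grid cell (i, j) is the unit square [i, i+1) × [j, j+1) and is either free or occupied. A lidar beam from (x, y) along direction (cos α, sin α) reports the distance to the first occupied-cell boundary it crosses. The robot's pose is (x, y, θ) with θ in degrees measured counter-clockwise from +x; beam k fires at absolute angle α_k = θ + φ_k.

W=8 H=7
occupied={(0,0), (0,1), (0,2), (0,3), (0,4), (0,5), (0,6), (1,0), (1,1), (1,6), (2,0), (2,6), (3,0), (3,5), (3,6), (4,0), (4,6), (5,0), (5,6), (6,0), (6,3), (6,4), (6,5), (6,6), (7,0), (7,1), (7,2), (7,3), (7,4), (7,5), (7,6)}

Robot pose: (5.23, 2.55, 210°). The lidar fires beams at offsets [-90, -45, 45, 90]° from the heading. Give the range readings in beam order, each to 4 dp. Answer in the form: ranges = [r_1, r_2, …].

beam 1: φ=-90°, α=120°
  cosα=-0.5000 sinα=0.8660 | (5,2) | tMaxX 0.4600 tMaxY 0.5196 | tΔX 2.0000 tΔY 1.1547
    t=0.4600 [x] (4,2)
    t=0.5196 [y] (4,3)
    t=1.6743 [y] (4,4)
    t=2.4600 [x] (3,4)
    t=2.8290 [y] (3,5) — stop
  → r_1 = 2.8290
beam 2: φ=-45°, α=165°
  cosα=-0.9659 sinα=0.2588 | (5,2) | tMaxX 0.2381 tMaxY 1.7387 | tΔX 1.0353 tΔY 3.8637
    t=0.2381 [x] (4,2)
    t=1.2734 [x] (3,2)
    t=1.7387 [y] (3,3)
    t=2.3087 [x] (2,3)
    t=3.3439 [x] (1,3)
    t=4.3792 [x] (0,3) — stop
  → r_2 = 4.3792
beam 3: φ=45°, α=255°
  cosα=-0.2588 sinα=-0.9659 | (5,2) | tMaxX 0.8887 tMaxY 0.5694 | tΔX 3.8637 tΔY 1.0353
    t=0.5694 [y] (5,1)
    t=0.8887 [x] (4,1)
    t=1.6047 [y] (4,0) — stop
  → r_3 = 1.6047
beam 4: φ=90°, α=300°
  cosα=0.5000 sinα=-0.8660 | (5,2) | tMaxX 1.5400 tMaxY 0.6351 | tΔX 2.0000 tΔY 1.1547
    t=0.6351 [y] (5,1)
    t=1.5400 [x] (6,1)
    t=1.7898 [y] (6,0) — stop
  → r_4 = 1.7898

ranges = [2.8290, 4.3792, 1.6047, 1.7898]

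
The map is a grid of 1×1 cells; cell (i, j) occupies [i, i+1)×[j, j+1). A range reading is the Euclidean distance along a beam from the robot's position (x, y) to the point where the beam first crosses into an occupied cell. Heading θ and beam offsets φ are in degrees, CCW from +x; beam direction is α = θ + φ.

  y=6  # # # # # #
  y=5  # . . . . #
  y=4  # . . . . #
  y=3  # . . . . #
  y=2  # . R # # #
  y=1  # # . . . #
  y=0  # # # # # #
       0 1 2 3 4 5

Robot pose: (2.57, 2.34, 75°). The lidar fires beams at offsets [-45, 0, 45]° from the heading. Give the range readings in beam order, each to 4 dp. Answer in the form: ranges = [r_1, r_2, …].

ranges = [0.4965, 3.7891, 3.1400]

beam 1: φ=-45°, α=30°
  dir = (cos 30°, sin 30°) = (0.8660, 0.5000); from cell (2,2)
  next x-line at t=0.4965, next y-line at t=1.3200; Δt_x=1.1547, Δt_y=2.0000
    x: enter (3,2) at t=0.4965 ← occupied
  → r_1 = 0.4965
beam 2: φ=0°, α=75°
  dir = (cos 75°, sin 75°) = (0.2588, 0.9659); from cell (2,2)
  next x-line at t=1.6614, next y-line at t=0.6833; Δt_x=3.8637, Δt_y=1.0353
    y: enter (2,3) at t=0.6833
    x: enter (3,3) at t=1.6614
    y: enter (3,4) at t=1.7186
    y: enter (3,5) at t=2.7538
    y: enter (3,6) at t=3.7891 ← occupied
  → r_2 = 3.7891
beam 3: φ=45°, α=120°
  dir = (cos 120°, sin 120°) = (-0.5000, 0.8660); from cell (2,2)
  next x-line at t=1.1400, next y-line at t=0.7621; Δt_x=2.0000, Δt_y=1.1547
    y: enter (2,3) at t=0.7621
    x: enter (1,3) at t=1.1400
    y: enter (1,4) at t=1.9168
    y: enter (1,5) at t=3.0715
    x: enter (0,5) at t=3.1400 ← occupied
  → r_3 = 3.1400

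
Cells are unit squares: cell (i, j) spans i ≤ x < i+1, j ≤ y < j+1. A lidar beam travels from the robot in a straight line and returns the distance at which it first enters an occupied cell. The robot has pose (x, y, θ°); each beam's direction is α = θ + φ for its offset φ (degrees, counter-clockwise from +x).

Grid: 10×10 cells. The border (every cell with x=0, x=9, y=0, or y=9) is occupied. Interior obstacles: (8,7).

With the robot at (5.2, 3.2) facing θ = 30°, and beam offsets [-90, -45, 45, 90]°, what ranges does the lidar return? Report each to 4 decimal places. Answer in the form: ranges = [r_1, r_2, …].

beam 1: φ=-90°, α=300°
  cosα=0.5000 sinα=-0.8660 | (5,3) | tMaxX 1.6000 tMaxY 0.2309 | tΔX 2.0000 tΔY 1.1547
    t=0.2309 [y] (5,2)
    t=1.3856 [y] (5,1)
    t=1.6000 [x] (6,1)
    t=2.5403 [y] (6,0) — stop
  → r_1 = 2.5403
beam 2: φ=-45°, α=345°
  cosα=0.9659 sinα=-0.2588 | (5,3) | tMaxX 0.8282 tMaxY 0.7727 | tΔX 1.0353 tΔY 3.8637
    t=0.7727 [y] (5,2)
    t=0.8282 [x] (6,2)
    t=1.8635 [x] (7,2)
    t=2.8988 [x] (8,2)
    t=3.9340 [x] (9,2) — stop
  → r_2 = 3.9340
beam 3: φ=45°, α=75°
  cosα=0.2588 sinα=0.9659 | (5,3) | tMaxX 3.0910 tMaxY 0.8282 | tΔX 3.8637 tΔY 1.0353
    t=0.8282 [y] (5,4)
    t=1.8635 [y] (5,5)
    t=2.8988 [y] (5,6)
    t=3.0910 [x] (6,6)
    t=3.9340 [y] (6,7)
    t=4.9693 [y] (6,8)
    t=6.0046 [y] (6,9) — stop
  → r_3 = 6.0046
beam 4: φ=90°, α=120°
  cosα=-0.5000 sinα=0.8660 | (5,3) | tMaxX 0.4000 tMaxY 0.9238 | tΔX 2.0000 tΔY 1.1547
    t=0.4000 [x] (4,3)
    t=0.9238 [y] (4,4)
    t=2.0785 [y] (4,5)
    t=2.4000 [x] (3,5)
    t=3.2332 [y] (3,6)
    t=4.3879 [y] (3,7)
    t=4.4000 [x] (2,7)
    t=5.5426 [y] (2,8)
    t=6.4000 [x] (1,8)
    t=6.6973 [y] (1,9) — stop
  → r_4 = 6.6973

ranges = [2.5403, 3.9340, 6.0046, 6.6973]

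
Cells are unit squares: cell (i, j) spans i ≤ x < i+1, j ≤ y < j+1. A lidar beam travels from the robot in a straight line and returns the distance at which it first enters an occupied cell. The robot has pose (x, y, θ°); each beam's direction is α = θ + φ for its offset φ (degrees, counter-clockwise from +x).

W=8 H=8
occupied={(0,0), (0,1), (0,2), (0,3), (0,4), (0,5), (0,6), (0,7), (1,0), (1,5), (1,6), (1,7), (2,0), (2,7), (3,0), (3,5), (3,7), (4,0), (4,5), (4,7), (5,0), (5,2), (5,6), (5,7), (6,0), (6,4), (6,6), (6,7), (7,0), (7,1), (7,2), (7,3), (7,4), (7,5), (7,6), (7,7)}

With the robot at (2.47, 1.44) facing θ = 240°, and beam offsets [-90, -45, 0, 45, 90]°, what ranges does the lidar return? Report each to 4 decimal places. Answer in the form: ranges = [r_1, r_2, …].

beam 1: φ=-90°, α=150°
  cosα=-0.8660 sinα=0.5000 | (2,1) | tMaxX 0.5427 tMaxY 1.1200 | tΔX 1.1547 tΔY 2.0000
    t=0.5427 [x] (1,1)
    t=1.1200 [y] (1,2)
    t=1.6974 [x] (0,2) — stop
  → r_1 = 1.6974
beam 2: φ=-45°, α=195°
  cosα=-0.9659 sinα=-0.2588 | (2,1) | tMaxX 0.4866 tMaxY 1.7000 | tΔX 1.0353 tΔY 3.8637
    t=0.4866 [x] (1,1)
    t=1.5219 [x] (0,1) — stop
  → r_2 = 1.5219
beam 3: φ=0°, α=240°
  cosα=-0.5000 sinα=-0.8660 | (2,1) | tMaxX 0.9400 tMaxY 0.5081 | tΔX 2.0000 tΔY 1.1547
    t=0.5081 [y] (2,0) — stop
  → r_3 = 0.5081
beam 4: φ=45°, α=285°
  cosα=0.2588 sinα=-0.9659 | (2,1) | tMaxX 2.0478 tMaxY 0.4555 | tΔX 3.8637 tΔY 1.0353
    t=0.4555 [y] (2,0) — stop
  → r_4 = 0.4555
beam 5: φ=90°, α=330°
  cosα=0.8660 sinα=-0.5000 | (2,1) | tMaxX 0.6120 tMaxY 0.8800 | tΔX 1.1547 tΔY 2.0000
    t=0.6120 [x] (3,1)
    t=0.8800 [y] (3,0) — stop
  → r_5 = 0.8800

ranges = [1.6974, 1.5219, 0.5081, 0.4555, 0.8800]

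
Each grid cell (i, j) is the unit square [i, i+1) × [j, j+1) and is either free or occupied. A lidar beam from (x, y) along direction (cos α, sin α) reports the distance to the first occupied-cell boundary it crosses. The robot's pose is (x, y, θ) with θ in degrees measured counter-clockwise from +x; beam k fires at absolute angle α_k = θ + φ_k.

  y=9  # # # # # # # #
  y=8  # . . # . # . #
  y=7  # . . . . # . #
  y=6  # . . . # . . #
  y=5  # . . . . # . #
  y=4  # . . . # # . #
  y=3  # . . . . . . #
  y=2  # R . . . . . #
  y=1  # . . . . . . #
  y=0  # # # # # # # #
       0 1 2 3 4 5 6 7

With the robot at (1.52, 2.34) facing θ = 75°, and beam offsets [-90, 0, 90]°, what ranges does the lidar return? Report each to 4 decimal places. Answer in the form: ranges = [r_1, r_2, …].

beam 1: φ=-90°, α=345°
  cosα=0.9659 sinα=-0.2588 | (1,2) | tMaxX 0.4969 tMaxY 1.3137 | tΔX 1.0353 tΔY 3.8637
    t=0.4969 [x] (2,2)
    t=1.3137 [y] (2,1)
    t=1.5322 [x] (3,1)
    t=2.5675 [x] (4,1)
    t=3.6028 [x] (5,1)
    t=4.6380 [x] (6,1)
    t=5.1774 [y] (6,0) — stop
  → r_1 = 5.1774
beam 2: φ=0°, α=75°
  cosα=0.2588 sinα=0.9659 | (1,2) | tMaxX 1.8546 tMaxY 0.6833 | tΔX 3.8637 tΔY 1.0353
    t=0.6833 [y] (1,3)
    t=1.7186 [y] (1,4)
    t=1.8546 [x] (2,4)
    t=2.7538 [y] (2,5)
    t=3.7891 [y] (2,6)
    t=4.8244 [y] (2,7)
    t=5.7183 [x] (3,7)
    t=5.8597 [y] (3,8) — stop
  → r_2 = 5.8597
beam 3: φ=90°, α=165°
  cosα=-0.9659 sinα=0.2588 | (1,2) | tMaxX 0.5383 tMaxY 2.5500 | tΔX 1.0353 tΔY 3.8637
    t=0.5383 [x] (0,2) — stop
  → r_3 = 0.5383

ranges = [5.1774, 5.8597, 0.5383]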